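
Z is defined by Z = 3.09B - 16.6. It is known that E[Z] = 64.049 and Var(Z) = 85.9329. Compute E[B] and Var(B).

E[B] = 26.1, Var(B) = 9

From Z = 3.09B - 16.6: E[Z] = a·E[B] + b, so E[B] = (E[Z] − b)/a = (64.049 − (-16.6))/3.09 = 26.1.
Var(Z) = a²·Var(B), so Var(B) = 85.9329/3.09² = 9.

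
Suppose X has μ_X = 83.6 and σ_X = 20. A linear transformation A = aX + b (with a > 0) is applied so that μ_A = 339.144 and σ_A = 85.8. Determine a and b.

σ_A = a·σ_X (a > 0), so a = 85.8/20 = 4.29.
μ_A = a·μ_X + b, so b = 339.144 − 4.29·83.6 = -19.5.

a = 4.29, b = -19.5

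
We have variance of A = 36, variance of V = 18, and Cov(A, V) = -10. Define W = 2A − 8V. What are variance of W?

variance of W = 1616

variance of W = a²·variance of A + b²·variance of V + 2ab·Cov(A, V) with a = 2, b = -8.
= 2²·36 + (-8)²·18 + 2·2·(-8)·(-10)
= 144 + 1152 + 320 = 1616.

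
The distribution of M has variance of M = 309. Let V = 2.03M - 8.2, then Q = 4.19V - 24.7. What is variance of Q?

variance of V = 2.03²·309 = 1273.3581.
variance of Q = 4.19²·1273.3581 = 22355.20213941.

variance of Q = 22355.20213941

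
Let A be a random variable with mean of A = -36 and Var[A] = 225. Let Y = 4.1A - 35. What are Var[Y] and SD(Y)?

Var[Y] = 3782.25, SD(Y) = 61.5

Y = 4.1A - 35 is linear with a = 4.1, b = -35.
Var[Y] = a²·Var[A] = 4.1²·225 = 3782.25 (the additive constant -35 does not affect variance).
SD(A) = √225 = 15.
SD(Y) = |a|·SD(A) = |4.1|·15 = 61.5.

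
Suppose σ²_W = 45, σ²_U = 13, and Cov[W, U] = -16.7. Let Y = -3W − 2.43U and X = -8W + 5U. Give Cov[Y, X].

By bilinearity, Cov[Y, X] = ac·σ²_W + bd·σ²_U + (ad+bc)·Cov[W, U], with a=-3, b=-2.43, c=-8, d=5.
ac·σ²_W = (-3)·(-8)·45 = 1080
bd·σ²_U = (-2.43)·5·13 = -157.95
(ad+bc)·Cov[W, U] = (4.44)·(-16.7) = -74.148
Cov[Y, X] = 1080 + (-157.95) + (-74.148) = 847.902.

Cov[Y, X] = 847.902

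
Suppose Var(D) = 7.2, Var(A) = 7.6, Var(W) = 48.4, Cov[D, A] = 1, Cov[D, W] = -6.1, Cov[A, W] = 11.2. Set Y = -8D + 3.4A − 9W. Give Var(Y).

Var(Y) = 2850.816

Var(Y) = a²·Var(D) + b²·Var(A) + c²·Var(W) + 2ab·Cov[D, A] + 2ac·Cov[D, W] + 2bc·Cov[A, W], with a = -8, b = 3.4, c = -9.
= 460.8 + 87.856 + 3920.4 + (-54.4) + (-878.4) + (-685.44)
= 2850.816.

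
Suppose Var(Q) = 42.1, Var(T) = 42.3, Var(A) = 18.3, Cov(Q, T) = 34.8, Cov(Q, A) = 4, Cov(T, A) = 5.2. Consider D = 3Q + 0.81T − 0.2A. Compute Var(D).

Var(D) = a²·Var(Q) + b²·Var(T) + c²·Var(A) + 2ab·Cov(Q, T) + 2ac·Cov(Q, A) + 2bc·Cov(T, A), with a = 3, b = 0.81, c = -0.2.
= 378.9 + 27.75303 + 0.732 + 169.128 + (-4.8) + (-1.6848)
= 570.02823.

Var(D) = 570.02823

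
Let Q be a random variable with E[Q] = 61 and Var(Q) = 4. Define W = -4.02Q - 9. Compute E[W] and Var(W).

E[W] = -254.22, Var(W) = 64.6416

W = -4.02Q - 9 is linear with a = -4.02, b = -9.
E[W] = a·E[Q] + b = (-4.02)·61 + (-9) = -254.22.
Var(W) = a²·Var(Q) = (-4.02)²·4 = 64.6416 (the additive constant -9 does not affect variance).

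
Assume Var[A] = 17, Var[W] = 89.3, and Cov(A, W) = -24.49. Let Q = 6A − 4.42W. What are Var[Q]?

Var[Q] = 3655.55012

Var[Q] = a²·Var[A] + b²·Var[W] + 2ab·Cov(A, W) with a = 6, b = -4.42.
= 6²·17 + (-4.42)²·89.3 + 2·6·(-4.42)·(-24.49)
= 612 + 1744.60052 + 1298.9496 = 3655.55012.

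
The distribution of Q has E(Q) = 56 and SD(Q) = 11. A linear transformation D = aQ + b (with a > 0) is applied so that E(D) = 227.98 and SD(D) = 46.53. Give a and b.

a = 4.23, b = -8.9

SD(D) = a·SD(Q) (a > 0), so a = 46.53/11 = 4.23.
E(D) = a·E(Q) + b, so b = 227.98 − 4.23·56 = -8.9.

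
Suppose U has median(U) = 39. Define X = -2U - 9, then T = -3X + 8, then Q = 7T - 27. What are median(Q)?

median(X) = (-2)·39 + (-9) = -87.
median(T) = (-3)·(-87) + 8 = 269.
median(Q) = 7·269 + (-27) = 1856.

median(Q) = 1856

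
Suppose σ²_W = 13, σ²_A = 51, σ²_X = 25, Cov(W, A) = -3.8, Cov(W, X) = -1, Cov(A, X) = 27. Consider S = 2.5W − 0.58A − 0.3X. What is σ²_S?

σ²_S = a²·σ²_W + b²·σ²_A + c²·σ²_X + 2ab·Cov(W, A) + 2ac·Cov(W, X) + 2bc·Cov(A, X), with a = 2.5, b = -0.58, c = -0.3.
= 81.25 + 17.1564 + 2.25 + 11.02 + 1.5 + 9.396
= 122.5724.

σ²_S = 122.5724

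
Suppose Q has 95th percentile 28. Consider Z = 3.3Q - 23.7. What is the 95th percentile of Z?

95th percentile of Z = 68.7

Since a = 3.3 > 0 the transformation is increasing, so the 95th percentile of Z = a·(P_{95} of Q) + b = 3.3·28 + (-23.7) = 68.7.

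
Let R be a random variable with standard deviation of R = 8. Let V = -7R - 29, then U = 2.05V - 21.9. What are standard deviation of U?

standard deviation of V = |-7|·8 = 56.
standard deviation of U = |2.05|·56 = 114.8.

standard deviation of U = 114.8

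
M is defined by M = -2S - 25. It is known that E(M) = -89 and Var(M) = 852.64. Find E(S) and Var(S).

E(S) = 32, Var(S) = 213.16

From M = -2S - 25: E(M) = a·E(S) + b, so E(S) = (E(M) − b)/a = (-89 − (-25))/(-2) = 32.
Var(M) = a²·Var(S), so Var(S) = 852.64/(-2)² = 213.16.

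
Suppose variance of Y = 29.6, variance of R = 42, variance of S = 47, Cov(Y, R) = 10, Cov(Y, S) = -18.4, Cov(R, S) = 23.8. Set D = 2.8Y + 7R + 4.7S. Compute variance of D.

variance of D = 4802.046

variance of D = a²·variance of Y + b²·variance of R + c²·variance of S + 2ab·Cov(Y, R) + 2ac·Cov(Y, S) + 2bc·Cov(R, S), with a = 2.8, b = 7, c = 4.7.
= 232.064 + 2058 + 1038.23 + 392 + (-484.288) + 1566.04
= 4802.046.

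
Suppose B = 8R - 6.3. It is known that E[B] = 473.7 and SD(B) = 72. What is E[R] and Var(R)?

E[R] = 60, Var(R) = 81

From B = 8R - 6.3: E[B] = a·E[R] + b, so E[R] = (E[B] − b)/a = (473.7 − (-6.3))/8 = 60.
Var(B) = 72² = 5184.
Var(B) = a²·Var(R), so Var(R) = 5184/8² = 81.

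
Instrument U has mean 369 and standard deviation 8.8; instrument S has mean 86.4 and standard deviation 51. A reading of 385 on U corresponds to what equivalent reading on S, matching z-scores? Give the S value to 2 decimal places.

S = 179.13

z = (385 − 369)/8.8 ≈ 1.8182.
S = 86.4 + z·51 = 86.4 + (385 − 369)·51/8.8 ≈ 179.13.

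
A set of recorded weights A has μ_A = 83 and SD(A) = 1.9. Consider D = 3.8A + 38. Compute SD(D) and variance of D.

SD(D) = 7.22, variance of D = 52.1284

D = 3.8A + 38 is linear with a = 3.8, b = 38.
SD(D) = |a|·SD(A) = |3.8|·1.9 = 7.22.
variance of A = 1.9² = 3.61.
variance of D = a²·variance of A = 3.8²·3.61 = 52.1284 (the additive constant 38 does not affect variance).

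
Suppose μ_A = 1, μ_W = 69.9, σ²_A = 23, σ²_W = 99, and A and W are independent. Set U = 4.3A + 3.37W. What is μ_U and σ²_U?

μ_U = 239.863, σ²_U = 1549.6031

μ_U = 4.3·μ_A + 3.37·μ_W = 4.3·1 + 3.37·69.9 = 239.863.
σ²_U = a²·σ²_A + b²·σ²_W + 2ab·Cov[A, W] with a = 4.3, b = 3.37.
Independence gives Cov[A, W] = 0.
= 4.3²·23 + 3.37²·99 + 2·4.3·3.37·0
= 425.27 + 1124.3331 + 0 = 1549.6031.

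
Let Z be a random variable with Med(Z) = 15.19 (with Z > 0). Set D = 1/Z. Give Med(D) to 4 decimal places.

Med(D) = 0.0658

1/Z is monotone on this domain, so Med(D) = 1/(15.19) ≈ 0.0658.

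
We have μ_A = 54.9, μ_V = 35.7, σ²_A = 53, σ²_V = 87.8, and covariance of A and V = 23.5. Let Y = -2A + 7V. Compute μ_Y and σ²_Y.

μ_Y = 140.1, σ²_Y = 3856.2

μ_Y = (-2)·μ_A + 7·μ_V = (-2)·54.9 + 7·35.7 = 140.1.
σ²_Y = a²·σ²_A + b²·σ²_V + 2ab·covariance of A and V with a = -2, b = 7.
= (-2)²·53 + 7²·87.8 + 2·(-2)·7·23.5
= 212 + 4302.2 + (-658) = 3856.2.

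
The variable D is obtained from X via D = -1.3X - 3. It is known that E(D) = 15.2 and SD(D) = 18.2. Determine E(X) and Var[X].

E(X) = -14, Var[X] = 196

From D = -1.3X - 3: E(D) = a·E(X) + b, so E(X) = (E(D) − b)/a = (15.2 − (-3))/(-1.3) = -14.
Var[D] = 18.2² = 331.24.
Var[D] = a²·Var[X], so Var[X] = 331.24/(-1.3)² = 196.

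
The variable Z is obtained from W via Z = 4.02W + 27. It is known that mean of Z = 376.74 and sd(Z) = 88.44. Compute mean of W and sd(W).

mean of W = 87, sd(W) = 22

From Z = 4.02W + 27: mean of Z = a·mean of W + b, so mean of W = (mean of Z − b)/a = (376.74 − 27)/4.02 = 87.
sd(Z) = |a|·sd(W), so sd(W) = 88.44/|4.02| = 22.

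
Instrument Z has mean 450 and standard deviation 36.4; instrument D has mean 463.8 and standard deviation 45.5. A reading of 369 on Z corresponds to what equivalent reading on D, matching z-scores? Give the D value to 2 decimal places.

D = 362.55

z = (369 − 450)/36.4 ≈ -2.2253.
D = 463.8 + z·45.5 = 463.8 + (369 − 450)·45.5/36.4 = 362.55.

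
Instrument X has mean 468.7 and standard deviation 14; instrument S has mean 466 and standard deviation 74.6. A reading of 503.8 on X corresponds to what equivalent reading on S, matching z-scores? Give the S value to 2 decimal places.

S = 653.03

z = (503.8 − 468.7)/14 ≈ 2.5071.
S = 466 + z·74.6 = 466 + (503.8 − 468.7)·74.6/14 ≈ 653.03.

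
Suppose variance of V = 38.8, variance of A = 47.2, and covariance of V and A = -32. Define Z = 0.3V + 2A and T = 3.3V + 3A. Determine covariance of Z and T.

covariance of Z and T = 81.612

By bilinearity, covariance of Z and T = ac·variance of V + bd·variance of A + (ad+bc)·covariance of V and A, with a=0.3, b=2, c=3.3, d=3.
ac·variance of V = 0.3·3.3·38.8 = 38.412
bd·variance of A = 2·3·47.2 = 283.2
(ad+bc)·covariance of V and A = (7.5)·(-32) = -240
covariance of Z and T = 38.412 + 283.2 + (-240) = 81.612.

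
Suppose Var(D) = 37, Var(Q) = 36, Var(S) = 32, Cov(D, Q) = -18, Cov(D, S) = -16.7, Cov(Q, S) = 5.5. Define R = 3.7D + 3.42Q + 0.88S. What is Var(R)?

Var(R) = a²·Var(D) + b²·Var(Q) + c²·Var(S) + 2ab·Cov(D, Q) + 2ac·Cov(D, S) + 2bc·Cov(Q, S), with a = 3.7, b = 3.42, c = 0.88.
= 506.53 + 421.0704 + 24.7808 + (-455.544) + (-108.7504) + 33.1056
= 421.1924.

Var(R) = 421.1924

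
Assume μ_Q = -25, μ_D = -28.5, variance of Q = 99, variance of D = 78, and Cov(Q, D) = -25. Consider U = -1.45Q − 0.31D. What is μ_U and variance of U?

μ_U = (-1.45)·μ_Q + (-0.31)·μ_D = (-1.45)·(-25) + (-0.31)·(-28.5) = 45.085.
variance of U = a²·variance of Q + b²·variance of D + 2ab·Cov(Q, D) with a = -1.45, b = -0.31.
= (-1.45)²·99 + (-0.31)²·78 + 2·(-1.45)·(-0.31)·(-25)
= 208.1475 + 7.4958 + (-22.475) = 193.1683.

μ_U = 45.085, variance of U = 193.1683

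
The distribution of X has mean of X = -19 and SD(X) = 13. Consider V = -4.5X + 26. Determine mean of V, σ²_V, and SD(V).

V = -4.5X + 26 is linear with a = -4.5, b = 26.
mean of V = a·mean of X + b = (-4.5)·(-19) + 26 = 111.5.
σ²_X = 13² = 169.
σ²_V = a²·σ²_X = (-4.5)²·169 = 3422.25 (the additive constant 26 does not affect variance).
SD(V) = |a|·SD(X) = |-4.5|·13 = 58.5.

mean of V = 111.5, σ²_V = 3422.25, SD(V) = 58.5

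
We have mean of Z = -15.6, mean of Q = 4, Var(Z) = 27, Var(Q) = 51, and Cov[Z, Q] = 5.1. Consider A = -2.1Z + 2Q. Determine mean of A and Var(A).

mean of A = 40.76, Var(A) = 280.23

mean of A = (-2.1)·mean of Z + 2·mean of Q = (-2.1)·(-15.6) + 2·4 = 40.76.
Var(A) = a²·Var(Z) + b²·Var(Q) + 2ab·Cov[Z, Q] with a = -2.1, b = 2.
= (-2.1)²·27 + 2²·51 + 2·(-2.1)·2·5.1
= 119.07 + 204 + (-42.84) = 280.23.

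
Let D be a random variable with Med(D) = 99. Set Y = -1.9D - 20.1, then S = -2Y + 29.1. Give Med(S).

Med(Y) = (-1.9)·99 + (-20.1) = -208.2.
Med(S) = (-2)·(-208.2) + 29.1 = 445.5.

Med(S) = 445.5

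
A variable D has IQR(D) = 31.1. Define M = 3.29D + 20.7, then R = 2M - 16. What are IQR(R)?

IQR(M) = |3.29|·31.1 = 102.319.
IQR(R) = |2|·102.319 = 204.638.

IQR(R) = 204.638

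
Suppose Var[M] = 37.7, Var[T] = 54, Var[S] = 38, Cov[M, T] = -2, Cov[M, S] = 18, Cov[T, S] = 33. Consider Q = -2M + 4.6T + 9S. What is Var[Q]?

Var[Q] = a²·Var[M] + b²·Var[T] + c²·Var[S] + 2ab·Cov[M, T] + 2ac·Cov[M, S] + 2bc·Cov[T, S], with a = -2, b = 4.6, c = 9.
= 150.8 + 1142.64 + 3078 + 36.8 + (-648) + 2732.4
= 6492.64.

Var[Q] = 6492.64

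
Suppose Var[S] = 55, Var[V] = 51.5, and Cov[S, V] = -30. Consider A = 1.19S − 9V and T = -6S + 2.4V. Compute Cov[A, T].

Cov[A, T] = -3210.78

By bilinearity, Cov[A, T] = ac·Var[S] + bd·Var[V] + (ad+bc)·Cov[S, V], with a=1.19, b=-9, c=-6, d=2.4.
ac·Var[S] = 1.19·(-6)·55 = -392.7
bd·Var[V] = (-9)·2.4·51.5 = -1112.4
(ad+bc)·Cov[S, V] = (56.856)·(-30) = -1705.68
Cov[A, T] = -392.7 + (-1112.4) + (-1705.68) = -3210.78.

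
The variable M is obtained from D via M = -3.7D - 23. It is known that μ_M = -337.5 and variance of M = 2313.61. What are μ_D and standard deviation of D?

From M = -3.7D - 23: μ_M = a·μ_D + b, so μ_D = (μ_M − b)/a = (-337.5 − (-23))/(-3.7) = 85.
standard deviation of M = √2313.61 = 48.1.
standard deviation of M = |a|·standard deviation of D, so standard deviation of D = 48.1/|-3.7| = 13.

μ_D = 85, standard deviation of D = 13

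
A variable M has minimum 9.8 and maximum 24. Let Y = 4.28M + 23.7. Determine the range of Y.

Range(Y) = 60.776

Range of M = 24 − 9.8 = 14.2.
Range(Y) = |a|·Range(M) = |4.28|·14.2 = 60.776.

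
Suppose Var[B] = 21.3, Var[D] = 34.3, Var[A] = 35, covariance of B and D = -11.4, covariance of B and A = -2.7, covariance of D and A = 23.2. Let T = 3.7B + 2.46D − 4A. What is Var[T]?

Var[T] = a²·Var[B] + b²·Var[D] + c²·Var[A] + 2ab·covariance of B and D + 2ac·covariance of B and A + 2bc·covariance of D and A, with a = 3.7, b = 2.46, c = -4.
= 291.597 + 207.56988 + 560 + (-207.5256) + 79.92 + (-456.576)
= 474.98528.

Var[T] = 474.98528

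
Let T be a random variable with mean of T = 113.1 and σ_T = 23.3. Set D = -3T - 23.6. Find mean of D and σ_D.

mean of D = -362.9, σ_D = 69.9

D = -3T - 23.6 is linear with a = -3, b = -23.6.
mean of D = a·mean of T + b = (-3)·113.1 + (-23.6) = -362.9.
σ_D = |a|·σ_T = |-3|·23.3 = 69.9.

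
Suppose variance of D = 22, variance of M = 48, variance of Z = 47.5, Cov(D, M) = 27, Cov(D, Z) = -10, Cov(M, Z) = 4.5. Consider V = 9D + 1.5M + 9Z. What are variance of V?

variance of V = 4968

variance of V = a²·variance of D + b²·variance of M + c²·variance of Z + 2ab·Cov(D, M) + 2ac·Cov(D, Z) + 2bc·Cov(M, Z), with a = 9, b = 1.5, c = 9.
= 1782 + 108 + 3847.5 + 729 + (-1620) + 121.5
= 4968.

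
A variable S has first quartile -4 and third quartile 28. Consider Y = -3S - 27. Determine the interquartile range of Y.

IQR(Y) = 96

IQR of S = Q3 − Q1 = 28 − (-4) = 32.
Under Y = aS + b, IQR(Y) = |a|·IQR(S) = |-3|·32 = 96 (shifts cancel; spread scales by |a|).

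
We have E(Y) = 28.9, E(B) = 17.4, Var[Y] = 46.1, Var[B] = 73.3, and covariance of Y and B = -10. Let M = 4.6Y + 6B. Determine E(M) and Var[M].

E(M) = 4.6·E(Y) + 6·E(B) = 4.6·28.9 + 6·17.4 = 237.34.
Var[M] = a²·Var[Y] + b²·Var[B] + 2ab·covariance of Y and B with a = 4.6, b = 6.
= 4.6²·46.1 + 6²·73.3 + 2·4.6·6·(-10)
= 975.476 + 2638.8 + (-552) = 3062.276.

E(M) = 237.34, Var[M] = 3062.276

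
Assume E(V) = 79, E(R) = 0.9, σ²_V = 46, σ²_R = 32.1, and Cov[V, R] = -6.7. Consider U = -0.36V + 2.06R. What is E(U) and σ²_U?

E(U) = -26.586, σ²_U = 152.1186

E(U) = (-0.36)·E(V) + 2.06·E(R) = (-0.36)·79 + 2.06·0.9 = -26.586.
σ²_U = a²·σ²_V + b²·σ²_R + 2ab·Cov[V, R] with a = -0.36, b = 2.06.
= (-0.36)²·46 + 2.06²·32.1 + 2·(-0.36)·2.06·(-6.7)
= 5.9616 + 136.21956 + 9.93744 = 152.1186.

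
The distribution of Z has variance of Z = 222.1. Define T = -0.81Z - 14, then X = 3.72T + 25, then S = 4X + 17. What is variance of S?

variance of T = (-0.81)²·222.1 = 145.71981.
variance of X = 3.72²·145.71981 = 2016.529018704.
variance of S = 4²·2016.529018704 = 32264.464299264.

variance of S = 32264.464299264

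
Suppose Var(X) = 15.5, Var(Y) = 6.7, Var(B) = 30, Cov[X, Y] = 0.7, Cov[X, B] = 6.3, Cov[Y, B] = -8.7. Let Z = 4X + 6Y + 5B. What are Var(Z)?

Var(Z) = a²·Var(X) + b²·Var(Y) + c²·Var(B) + 2ab·Cov[X, Y] + 2ac·Cov[X, B] + 2bc·Cov[Y, B], with a = 4, b = 6, c = 5.
= 248 + 241.2 + 750 + 33.6 + 252 + (-522)
= 1002.8.

Var(Z) = 1002.8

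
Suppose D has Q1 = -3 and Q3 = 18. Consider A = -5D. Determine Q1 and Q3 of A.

a = -5 < 0 reverses order: Q1(A) comes from Q3(D), Q3(A) from Q1(D).
Q1(A) = (-5)·18 = -90; Q3(A) = (-5)·(-3) = 15.

Q1(A) = -90, Q3(A) = 15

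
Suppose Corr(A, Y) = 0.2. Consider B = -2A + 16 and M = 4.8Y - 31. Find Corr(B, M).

Corr(B, M) = -0.2

Linear rescalings preserve |correlation|; the slopes -2 and 4.8 have opposite signs, so the correlation flips sign: Corr(B, M) = −Corr(A, Y) = -0.2.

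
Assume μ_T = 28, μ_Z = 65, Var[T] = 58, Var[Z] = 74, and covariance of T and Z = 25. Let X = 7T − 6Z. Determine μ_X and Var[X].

μ_X = 7·μ_T + (-6)·μ_Z = 7·28 + (-6)·65 = -194.
Var[X] = a²·Var[T] + b²·Var[Z] + 2ab·covariance of T and Z with a = 7, b = -6.
= 7²·58 + (-6)²·74 + 2·7·(-6)·25
= 2842 + 2664 + (-2100) = 3406.

μ_X = -194, Var[X] = 3406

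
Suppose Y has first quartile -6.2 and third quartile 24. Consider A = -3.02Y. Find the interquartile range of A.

IQR of Y = Q3 − Q1 = 24 − (-6.2) = 30.2.
Under A = aY + b, IQR(A) = |a|·IQR(Y) = |-3.02|·30.2 = 91.204 (shifts cancel; spread scales by |a|).

IQR(A) = 91.204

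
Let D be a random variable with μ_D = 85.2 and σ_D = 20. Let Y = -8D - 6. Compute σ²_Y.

Y = -8D - 6 is linear with a = -8, b = -6.
σ²_D = 20² = 400.
σ²_Y = a²·σ²_D = (-8)²·400 = 25600 (the additive constant -6 does not affect variance).

σ²_Y = 25600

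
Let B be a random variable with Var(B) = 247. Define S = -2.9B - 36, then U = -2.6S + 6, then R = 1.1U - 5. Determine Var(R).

Var(R) = 16991.237692

Var(S) = (-2.9)²·247 = 2077.27.
Var(U) = (-2.6)²·2077.27 = 14042.3452.
Var(R) = 1.1²·14042.3452 = 16991.237692.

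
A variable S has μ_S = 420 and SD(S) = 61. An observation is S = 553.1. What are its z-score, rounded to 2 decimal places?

z = 2.18

z = (S − μ_S) / SD(S) = (553.1 − 420) / 61 ≈ 2.18.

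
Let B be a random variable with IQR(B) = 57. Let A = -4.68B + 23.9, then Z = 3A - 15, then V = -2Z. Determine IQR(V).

IQR(A) = |-4.68|·57 = 266.76.
IQR(Z) = |3|·266.76 = 800.28.
IQR(V) = |-2|·800.28 = 1600.56.

IQR(V) = 1600.56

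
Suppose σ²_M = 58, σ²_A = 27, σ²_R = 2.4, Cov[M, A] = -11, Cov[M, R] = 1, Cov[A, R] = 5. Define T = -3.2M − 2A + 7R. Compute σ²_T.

σ²_T = a²·σ²_M + b²·σ²_A + c²·σ²_R + 2ab·Cov[M, A] + 2ac·Cov[M, R] + 2bc·Cov[A, R], with a = -3.2, b = -2, c = 7.
= 593.92 + 108 + 117.6 + (-140.8) + (-44.8) + (-140)
= 493.92.

σ²_T = 493.92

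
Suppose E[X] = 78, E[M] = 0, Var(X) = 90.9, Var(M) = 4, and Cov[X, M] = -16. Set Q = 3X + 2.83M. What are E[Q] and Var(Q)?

E[Q] = 3·E[X] + 2.83·E[M] = 3·78 + 2.83·0 = 234.
Var(Q) = a²·Var(X) + b²·Var(M) + 2ab·Cov[X, M] with a = 3, b = 2.83.
= 3²·90.9 + 2.83²·4 + 2·3·2.83·(-16)
= 818.1 + 32.0356 + (-271.68) = 578.4556.

E[Q] = 234, Var(Q) = 578.4556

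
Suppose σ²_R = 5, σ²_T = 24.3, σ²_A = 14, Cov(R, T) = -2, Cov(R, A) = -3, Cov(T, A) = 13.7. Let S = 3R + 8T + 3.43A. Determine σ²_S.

σ²_S = 2359.0246

σ²_S = a²·σ²_R + b²·σ²_T + c²·σ²_A + 2ab·Cov(R, T) + 2ac·Cov(R, A) + 2bc·Cov(T, A), with a = 3, b = 8, c = 3.43.
= 45 + 1555.2 + 164.7086 + (-96) + (-61.74) + 751.856
= 2359.0246.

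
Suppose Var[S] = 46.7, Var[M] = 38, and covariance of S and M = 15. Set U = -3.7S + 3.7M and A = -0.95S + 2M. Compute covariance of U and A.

By bilinearity, covariance of U and A = ac·Var[S] + bd·Var[M] + (ad+bc)·covariance of S and M, with a=-3.7, b=3.7, c=-0.95, d=2.
ac·Var[S] = (-3.7)·(-0.95)·46.7 = 164.1505
bd·Var[M] = 3.7·2·38 = 281.2
(ad+bc)·covariance of S and M = (-10.915)·15 = -163.725
covariance of U and A = 164.1505 + 281.2 + (-163.725) = 281.6255.

covariance of U and A = 281.6255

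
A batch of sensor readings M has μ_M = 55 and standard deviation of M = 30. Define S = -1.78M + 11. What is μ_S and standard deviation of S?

S = -1.78M + 11 is linear with a = -1.78, b = 11.
μ_S = a·μ_M + b = (-1.78)·55 + 11 = -86.9.
standard deviation of S = |a|·standard deviation of M = |-1.78|·30 = 53.4.

μ_S = -86.9, standard deviation of S = 53.4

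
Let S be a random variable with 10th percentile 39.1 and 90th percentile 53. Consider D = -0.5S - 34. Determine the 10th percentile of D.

10th percentile of D = -60.5

Since a = -0.5 < 0 the transformation is decreasing, reversing order: the 10th percentile of D corresponds to the 90th percentile of S.
So P_{10}(D) = a·P_{90}(S) + b = (-0.5)·53 + (-34) = -60.5.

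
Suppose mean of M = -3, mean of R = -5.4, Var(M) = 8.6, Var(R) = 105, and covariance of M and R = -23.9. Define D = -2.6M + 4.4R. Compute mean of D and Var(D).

mean of D = (-2.6)·mean of M + 4.4·mean of R = (-2.6)·(-3) + 4.4·(-5.4) = -15.96.
Var(D) = a²·Var(M) + b²·Var(R) + 2ab·covariance of M and R with a = -2.6, b = 4.4.
= (-2.6)²·8.6 + 4.4²·105 + 2·(-2.6)·4.4·(-23.9)
= 58.136 + 2032.8 + 546.832 = 2637.768.

mean of D = -15.96, Var(D) = 2637.768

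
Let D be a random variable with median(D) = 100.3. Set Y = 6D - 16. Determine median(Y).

median(Y) = 585.8

A linear map preserves order up to sign, so median(Y) = a·median(D) + b = 6·100.3 + (-16) = 585.8.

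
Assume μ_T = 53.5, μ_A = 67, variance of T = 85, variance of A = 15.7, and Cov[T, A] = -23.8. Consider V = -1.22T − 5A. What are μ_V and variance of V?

μ_V = -400.27, variance of V = 228.654

μ_V = (-1.22)·μ_T + (-5)·μ_A = (-1.22)·53.5 + (-5)·67 = -400.27.
variance of V = a²·variance of T + b²·variance of A + 2ab·Cov[T, A] with a = -1.22, b = -5.
= (-1.22)²·85 + (-5)²·15.7 + 2·(-1.22)·(-5)·(-23.8)
= 126.514 + 392.5 + (-290.36) = 228.654.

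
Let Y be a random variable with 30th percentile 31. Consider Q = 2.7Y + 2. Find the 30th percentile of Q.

Since a = 2.7 > 0 the transformation is increasing, so the 30th percentile of Q = a·(P_{30} of Y) + b = 2.7·31 + 2 = 85.7.

30th percentile of Q = 85.7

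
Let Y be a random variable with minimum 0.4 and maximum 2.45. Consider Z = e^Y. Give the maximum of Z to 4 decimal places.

e^Y is increasing on this domain, so max(Z) comes from max(Y) = 2.45: max(Z) = exp(2.45) ≈ 11.5883.

max(Z) = 11.5883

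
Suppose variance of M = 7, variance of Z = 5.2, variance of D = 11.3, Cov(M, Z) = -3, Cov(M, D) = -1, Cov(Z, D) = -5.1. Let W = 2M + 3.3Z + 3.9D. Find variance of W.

variance of W = a²·variance of M + b²·variance of Z + c²·variance of D + 2ab·Cov(M, Z) + 2ac·Cov(M, D) + 2bc·Cov(Z, D), with a = 2, b = 3.3, c = 3.9.
= 28 + 56.628 + 171.873 + (-39.6) + (-15.6) + (-131.274)
= 70.027.

variance of W = 70.027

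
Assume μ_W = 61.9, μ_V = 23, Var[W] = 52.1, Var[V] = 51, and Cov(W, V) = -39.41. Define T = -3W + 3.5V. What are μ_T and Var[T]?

μ_T = (-3)·μ_W + 3.5·μ_V = (-3)·61.9 + 3.5·23 = -105.2.
Var[T] = a²·Var[W] + b²·Var[V] + 2ab·Cov(W, V) with a = -3, b = 3.5.
= (-3)²·52.1 + 3.5²·51 + 2·(-3)·3.5·(-39.41)
= 468.9 + 624.75 + 827.61 = 1921.26.

μ_T = -105.2, Var[T] = 1921.26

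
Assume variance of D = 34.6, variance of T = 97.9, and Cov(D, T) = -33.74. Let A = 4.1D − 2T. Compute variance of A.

variance of A = 1526.562

variance of A = a²·variance of D + b²·variance of T + 2ab·Cov(D, T) with a = 4.1, b = -2.
= 4.1²·34.6 + (-2)²·97.9 + 2·4.1·(-2)·(-33.74)
= 581.626 + 391.6 + 553.336 = 1526.562.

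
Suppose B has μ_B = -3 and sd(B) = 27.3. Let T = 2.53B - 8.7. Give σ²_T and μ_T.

σ²_T = 4770.526761, μ_T = -16.29

T = 2.53B - 8.7 is linear with a = 2.53, b = -8.7.
σ²_B = 27.3² = 745.29.
σ²_T = a²·σ²_B = 2.53²·745.29 = 4770.526761 (the additive constant -8.7 does not affect variance).
μ_T = a·μ_B + b = 2.53·(-3) + (-8.7) = -16.29.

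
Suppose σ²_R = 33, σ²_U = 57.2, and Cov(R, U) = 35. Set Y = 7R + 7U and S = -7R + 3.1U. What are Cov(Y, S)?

By bilinearity, Cov(Y, S) = ac·σ²_R + bd·σ²_U + (ad+bc)·Cov(R, U), with a=7, b=7, c=-7, d=3.1.
ac·σ²_R = 7·(-7)·33 = -1617
bd·σ²_U = 7·3.1·57.2 = 1241.24
(ad+bc)·Cov(R, U) = (-27.3)·35 = -955.5
Cov(Y, S) = -1617 + 1241.24 + (-955.5) = -1331.26.

Cov(Y, S) = -1331.26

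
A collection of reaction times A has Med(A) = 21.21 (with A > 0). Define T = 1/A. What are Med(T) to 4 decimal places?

1/A is monotone on this domain, so Med(T) = 1/(21.21) ≈ 0.0471.

Med(T) = 0.0471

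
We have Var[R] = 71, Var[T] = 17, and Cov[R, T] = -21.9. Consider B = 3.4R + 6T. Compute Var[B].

Var[B] = a²·Var[R] + b²·Var[T] + 2ab·Cov[R, T] with a = 3.4, b = 6.
= 3.4²·71 + 6²·17 + 2·3.4·6·(-21.9)
= 820.76 + 612 + (-893.52) = 539.24.

Var[B] = 539.24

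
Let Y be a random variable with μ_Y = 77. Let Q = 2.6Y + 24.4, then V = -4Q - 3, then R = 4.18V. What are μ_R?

μ_Q = 2.6·77 + 24.4 = 224.6.
μ_V = (-4)·224.6 + (-3) = -901.4.
μ_R = 4.18·(-901.4) = -3767.852.

μ_R = -3767.852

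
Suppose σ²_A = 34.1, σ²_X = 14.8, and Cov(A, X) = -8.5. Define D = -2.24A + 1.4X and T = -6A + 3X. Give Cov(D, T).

By bilinearity, Cov(D, T) = ac·σ²_A + bd·σ²_X + (ad+bc)·Cov(A, X), with a=-2.24, b=1.4, c=-6, d=3.
ac·σ²_A = (-2.24)·(-6)·34.1 = 458.304
bd·σ²_X = 1.4·3·14.8 = 62.16
(ad+bc)·Cov(A, X) = (-15.12)·(-8.5) = 128.52
Cov(D, T) = 458.304 + 62.16 + 128.52 = 648.984.

Cov(D, T) = 648.984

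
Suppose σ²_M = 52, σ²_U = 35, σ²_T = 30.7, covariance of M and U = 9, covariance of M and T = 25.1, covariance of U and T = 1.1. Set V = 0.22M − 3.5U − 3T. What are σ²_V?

σ²_V = a²·σ²_M + b²·σ²_U + c²·σ²_T + 2ab·covariance of M and U + 2ac·covariance of M and T + 2bc·covariance of U and T, with a = 0.22, b = -3.5, c = -3.
= 2.5168 + 428.75 + 276.3 + (-13.86) + (-33.132) + 23.1
= 683.6748.

σ²_V = 683.6748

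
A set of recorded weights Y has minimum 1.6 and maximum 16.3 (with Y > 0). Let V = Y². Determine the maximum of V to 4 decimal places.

Y² is increasing on this domain, so max(V) comes from max(Y) = 16.3: max(V) = square(16.3) = 265.69.

max(V) = 265.69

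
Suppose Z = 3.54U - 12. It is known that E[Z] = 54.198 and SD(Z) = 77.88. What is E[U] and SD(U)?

From Z = 3.54U - 12: E[Z] = a·E[U] + b, so E[U] = (E[Z] − b)/a = (54.198 − (-12))/3.54 = 18.7.
SD(Z) = |a|·SD(U), so SD(U) = 77.88/|3.54| = 22.

E[U] = 18.7, SD(U) = 22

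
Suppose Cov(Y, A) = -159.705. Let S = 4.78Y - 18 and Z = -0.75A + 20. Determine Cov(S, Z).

Cov(S, Z) = 572.542425

Cov(S, Z) = a·c·Cov(Y, A) = 4.78·(-0.75)·(-159.705) = 572.542425. Additive constants drop out.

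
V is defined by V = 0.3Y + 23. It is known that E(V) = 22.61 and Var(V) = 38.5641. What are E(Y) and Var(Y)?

E(Y) = -1.3, Var(Y) = 428.49

From V = 0.3Y + 23: E(V) = a·E(Y) + b, so E(Y) = (E(V) − b)/a = (22.61 − 23)/0.3 = -1.3.
Var(V) = a²·Var(Y), so Var(Y) = 38.5641/0.3² = 428.49.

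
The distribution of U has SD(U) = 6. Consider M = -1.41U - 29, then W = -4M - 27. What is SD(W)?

SD(W) = 33.84

SD(M) = |-1.41|·6 = 8.46.
SD(W) = |-4|·8.46 = 33.84.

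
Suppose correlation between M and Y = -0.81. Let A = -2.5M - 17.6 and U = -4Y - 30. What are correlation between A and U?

correlation between A and U = -0.81

Linear rescalings preserve correlation up to sign; here the slopes -2.5 and -4 have the same sign, so correlation between A and U = correlation between M and Y = -0.81.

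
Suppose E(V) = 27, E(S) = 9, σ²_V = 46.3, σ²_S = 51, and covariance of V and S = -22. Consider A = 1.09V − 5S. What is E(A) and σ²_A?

E(A) = 1.09·E(V) + (-5)·E(S) = 1.09·27 + (-5)·9 = -15.57.
σ²_A = a²·σ²_V + b²·σ²_S + 2ab·covariance of V and S with a = 1.09, b = -5.
= 1.09²·46.3 + (-5)²·51 + 2·1.09·(-5)·(-22)
= 55.00903 + 1275 + 239.8 = 1569.80903.

E(A) = -15.57, σ²_A = 1569.80903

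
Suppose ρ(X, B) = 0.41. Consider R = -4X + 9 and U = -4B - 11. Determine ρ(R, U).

Linear rescalings preserve correlation up to sign; here the slopes -4 and -4 have the same sign, so ρ(R, U) = ρ(X, B) = 0.41.

ρ(R, U) = 0.41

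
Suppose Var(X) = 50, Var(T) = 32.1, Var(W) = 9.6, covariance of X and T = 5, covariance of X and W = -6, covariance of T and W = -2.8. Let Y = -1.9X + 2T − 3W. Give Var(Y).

Var(Y) = 322.5

Var(Y) = a²·Var(X) + b²·Var(T) + c²·Var(W) + 2ab·covariance of X and T + 2ac·covariance of X and W + 2bc·covariance of T and W, with a = -1.9, b = 2, c = -3.
= 180.5 + 128.4 + 86.4 + (-38) + (-68.4) + 33.6
= 322.5.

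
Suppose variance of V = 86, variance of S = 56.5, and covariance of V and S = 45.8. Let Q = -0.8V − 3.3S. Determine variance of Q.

variance of Q = a²·variance of V + b²·variance of S + 2ab·covariance of V and S with a = -0.8, b = -3.3.
= (-0.8)²·86 + (-3.3)²·56.5 + 2·(-0.8)·(-3.3)·45.8
= 55.04 + 615.285 + 241.824 = 912.149.

variance of Q = 912.149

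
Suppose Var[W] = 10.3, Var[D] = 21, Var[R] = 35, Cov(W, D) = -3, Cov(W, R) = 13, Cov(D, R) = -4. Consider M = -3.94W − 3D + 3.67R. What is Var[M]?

Var[M] = a²·Var[W] + b²·Var[D] + c²·Var[R] + 2ab·Cov(W, D) + 2ac·Cov(W, R) + 2bc·Cov(D, R), with a = -3.94, b = -3, c = 3.67.
= 159.89308 + 189 + 471.4115 + (-70.92) + (-375.9548) + 88.08
= 461.50978.

Var[M] = 461.50978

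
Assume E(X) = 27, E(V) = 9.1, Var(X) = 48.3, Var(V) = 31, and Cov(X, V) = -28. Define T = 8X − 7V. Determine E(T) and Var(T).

E(T) = 8·E(X) + (-7)·E(V) = 8·27 + (-7)·9.1 = 152.3.
Var(T) = a²·Var(X) + b²·Var(V) + 2ab·Cov(X, V) with a = 8, b = -7.
= 8²·48.3 + (-7)²·31 + 2·8·(-7)·(-28)
= 3091.2 + 1519 + 3136 = 7746.2.

E(T) = 152.3, Var(T) = 7746.2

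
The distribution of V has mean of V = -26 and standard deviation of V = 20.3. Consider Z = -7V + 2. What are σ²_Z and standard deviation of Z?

σ²_Z = 20192.41, standard deviation of Z = 142.1

Z = -7V + 2 is linear with a = -7, b = 2.
σ²_V = 20.3² = 412.09.
σ²_Z = a²·σ²_V = (-7)²·412.09 = 20192.41 (the additive constant 2 does not affect variance).
standard deviation of Z = |a|·standard deviation of V = |-7|·20.3 = 142.1.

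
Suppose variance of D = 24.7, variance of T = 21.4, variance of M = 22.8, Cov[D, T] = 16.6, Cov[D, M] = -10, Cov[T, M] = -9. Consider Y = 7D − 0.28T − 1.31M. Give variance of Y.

variance of Y = a²·variance of D + b²·variance of T + c²·variance of M + 2ab·Cov[D, T] + 2ac·Cov[D, M] + 2bc·Cov[T, M], with a = 7, b = -0.28, c = -1.31.
= 1210.3 + 1.67776 + 39.12708 + (-65.072) + 183.4 + (-6.6024)
= 1362.83044.

variance of Y = 1362.83044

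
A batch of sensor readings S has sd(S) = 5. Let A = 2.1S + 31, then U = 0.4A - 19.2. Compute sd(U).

sd(A) = |2.1|·5 = 10.5.
sd(U) = |0.4|·10.5 = 4.2.

sd(U) = 4.2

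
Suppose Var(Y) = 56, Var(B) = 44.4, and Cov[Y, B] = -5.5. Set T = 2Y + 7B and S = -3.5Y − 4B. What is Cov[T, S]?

By bilinearity, Cov[T, S] = ac·Var(Y) + bd·Var(B) + (ad+bc)·Cov[Y, B], with a=2, b=7, c=-3.5, d=-4.
ac·Var(Y) = 2·(-3.5)·56 = -392
bd·Var(B) = 7·(-4)·44.4 = -1243.2
(ad+bc)·Cov[Y, B] = (-32.5)·(-5.5) = 178.75
Cov[T, S] = -392 + (-1243.2) + 178.75 = -1456.45.

Cov[T, S] = -1456.45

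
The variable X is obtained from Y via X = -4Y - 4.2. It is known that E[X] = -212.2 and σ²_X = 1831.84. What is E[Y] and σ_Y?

From X = -4Y - 4.2: E[X] = a·E[Y] + b, so E[Y] = (E[X] − b)/a = (-212.2 − (-4.2))/(-4) = 52.
σ_X = √1831.84 = 42.8.
σ_X = |a|·σ_Y, so σ_Y = 42.8/|-4| = 10.7.

E[Y] = 52, σ_Y = 10.7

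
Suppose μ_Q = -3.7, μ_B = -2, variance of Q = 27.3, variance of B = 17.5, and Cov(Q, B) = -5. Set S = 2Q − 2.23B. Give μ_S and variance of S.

μ_S = 2·μ_Q + (-2.23)·μ_B = 2·(-3.7) + (-2.23)·(-2) = -2.94.
variance of S = a²·variance of Q + b²·variance of B + 2ab·Cov(Q, B) with a = 2, b = -2.23.
= 2²·27.3 + (-2.23)²·17.5 + 2·2·(-2.23)·(-5)
= 109.2 + 87.02575 + 44.6 = 240.82575.

μ_S = -2.94, variance of S = 240.82575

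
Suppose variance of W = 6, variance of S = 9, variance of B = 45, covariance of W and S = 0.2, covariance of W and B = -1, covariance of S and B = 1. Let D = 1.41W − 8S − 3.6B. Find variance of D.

variance of D = a²·variance of W + b²·variance of S + c²·variance of B + 2ab·covariance of W and S + 2ac·covariance of W and B + 2bc·covariance of S and B, with a = 1.41, b = -8, c = -3.6.
= 11.9286 + 576 + 583.2 + (-4.512) + 10.152 + 57.6
= 1234.3686.

variance of D = 1234.3686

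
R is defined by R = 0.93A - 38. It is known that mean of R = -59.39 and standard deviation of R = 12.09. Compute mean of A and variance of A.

From R = 0.93A - 38: mean of R = a·mean of A + b, so mean of A = (mean of R − b)/a = (-59.39 − (-38))/0.93 = -23.
variance of R = 12.09² = 146.1681.
variance of R = a²·variance of A, so variance of A = 146.1681/0.93² = 169.

mean of A = -23, variance of A = 169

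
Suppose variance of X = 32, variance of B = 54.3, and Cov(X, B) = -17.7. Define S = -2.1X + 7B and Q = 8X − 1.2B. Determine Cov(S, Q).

Cov(S, Q) = -2029.524

By bilinearity, Cov(S, Q) = ac·variance of X + bd·variance of B + (ad+bc)·Cov(X, B), with a=-2.1, b=7, c=8, d=-1.2.
ac·variance of X = (-2.1)·8·32 = -537.6
bd·variance of B = 7·(-1.2)·54.3 = -456.12
(ad+bc)·Cov(X, B) = (58.52)·(-17.7) = -1035.804
Cov(S, Q) = -537.6 + (-456.12) + (-1035.804) = -2029.524.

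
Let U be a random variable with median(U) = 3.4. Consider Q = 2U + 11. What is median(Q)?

A linear map preserves order up to sign, so median(Q) = a·median(U) + b = 2·3.4 + 11 = 17.8.

median(Q) = 17.8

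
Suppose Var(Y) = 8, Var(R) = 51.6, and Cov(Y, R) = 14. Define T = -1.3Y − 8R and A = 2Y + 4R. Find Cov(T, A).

By bilinearity, Cov(T, A) = ac·Var(Y) + bd·Var(R) + (ad+bc)·Cov(Y, R), with a=-1.3, b=-8, c=2, d=4.
ac·Var(Y) = (-1.3)·2·8 = -20.8
bd·Var(R) = (-8)·4·51.6 = -1651.2
(ad+bc)·Cov(Y, R) = (-21.2)·14 = -296.8
Cov(T, A) = -20.8 + (-1651.2) + (-296.8) = -1968.8.

Cov(T, A) = -1968.8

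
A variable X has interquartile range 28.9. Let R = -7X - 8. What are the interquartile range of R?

Under R = aX + b, IQR(R) = |a|·IQR(X) = |-7|·28.9 = 202.3 (shifts cancel; spread scales by |a|).

IQR(R) = 202.3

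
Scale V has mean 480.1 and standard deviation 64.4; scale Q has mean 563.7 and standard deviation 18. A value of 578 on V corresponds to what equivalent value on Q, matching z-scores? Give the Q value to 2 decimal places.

Q = 591.06

z = (578 − 480.1)/64.4 ≈ 1.5202.
Q = 563.7 + z·18 = 563.7 + (578 − 480.1)·18/64.4 ≈ 591.06.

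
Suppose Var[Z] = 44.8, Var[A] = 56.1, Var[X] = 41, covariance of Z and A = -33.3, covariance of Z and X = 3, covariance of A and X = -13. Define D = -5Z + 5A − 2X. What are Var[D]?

Var[D] = a²·Var[Z] + b²·Var[A] + c²·Var[X] + 2ab·covariance of Z and A + 2ac·covariance of Z and X + 2bc·covariance of A and X, with a = -5, b = 5, c = -2.
= 1120 + 1402.5 + 164 + 1665 + 60 + 260
= 4671.5.

Var[D] = 4671.5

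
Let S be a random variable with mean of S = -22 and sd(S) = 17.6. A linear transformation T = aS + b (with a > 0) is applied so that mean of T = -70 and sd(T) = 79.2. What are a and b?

sd(T) = a·sd(S) (a > 0), so a = 79.2/17.6 = 4.5.
mean of T = a·mean of S + b, so b = -70 − 4.5·(-22) = 29.

a = 4.5, b = 29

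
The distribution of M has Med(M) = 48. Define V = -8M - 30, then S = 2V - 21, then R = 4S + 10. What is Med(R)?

Med(V) = (-8)·48 + (-30) = -414.
Med(S) = 2·(-414) + (-21) = -849.
Med(R) = 4·(-849) + 10 = -3386.

Med(R) = -3386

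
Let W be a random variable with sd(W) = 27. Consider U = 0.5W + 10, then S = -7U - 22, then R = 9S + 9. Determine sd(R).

sd(R) = 850.5

sd(U) = |0.5|·27 = 13.5.
sd(S) = |-7|·13.5 = 94.5.
sd(R) = |9|·94.5 = 850.5.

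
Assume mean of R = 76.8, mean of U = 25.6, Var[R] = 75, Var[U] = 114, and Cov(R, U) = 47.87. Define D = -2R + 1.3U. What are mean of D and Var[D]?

mean of D = -120.32, Var[D] = 243.736

mean of D = (-2)·mean of R + 1.3·mean of U = (-2)·76.8 + 1.3·25.6 = -120.32.
Var[D] = a²·Var[R] + b²·Var[U] + 2ab·Cov(R, U) with a = -2, b = 1.3.
= (-2)²·75 + 1.3²·114 + 2·(-2)·1.3·47.87
= 300 + 192.66 + (-248.924) = 243.736.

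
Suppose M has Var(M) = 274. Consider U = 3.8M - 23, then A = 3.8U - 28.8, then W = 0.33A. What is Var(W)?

Var(W) = 6221.75390496

Var(U) = 3.8²·274 = 3956.56.
Var(A) = 3.8²·3956.56 = 57132.7264.
Var(W) = 0.33²·57132.7264 = 6221.75390496.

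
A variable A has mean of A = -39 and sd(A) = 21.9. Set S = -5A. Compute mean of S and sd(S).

mean of S = 195, sd(S) = 109.5

S = -5A is linear with a = -5, b = 0.
mean of S = a·mean of A + b = (-5)·(-39) = 195.
sd(S) = |a|·sd(A) = |-5|·21.9 = 109.5.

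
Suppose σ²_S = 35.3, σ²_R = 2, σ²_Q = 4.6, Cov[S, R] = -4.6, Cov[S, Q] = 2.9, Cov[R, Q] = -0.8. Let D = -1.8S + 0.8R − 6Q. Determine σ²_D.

σ²_D = 364.82

σ²_D = a²·σ²_S + b²·σ²_R + c²·σ²_Q + 2ab·Cov[S, R] + 2ac·Cov[S, Q] + 2bc·Cov[R, Q], with a = -1.8, b = 0.8, c = -6.
= 114.372 + 1.28 + 165.6 + 13.248 + 62.64 + 7.68
= 364.82.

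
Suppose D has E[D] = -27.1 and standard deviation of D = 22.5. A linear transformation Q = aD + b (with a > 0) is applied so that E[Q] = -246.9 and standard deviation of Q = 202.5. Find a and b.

standard deviation of Q = a·standard deviation of D (a > 0), so a = 202.5/22.5 = 9.
E[Q] = a·E[D] + b, so b = -246.9 − 9·(-27.1) = -3.

a = 9, b = -3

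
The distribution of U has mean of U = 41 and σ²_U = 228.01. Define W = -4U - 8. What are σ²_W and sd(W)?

σ²_W = 3648.16, sd(W) = 60.4

W = -4U - 8 is linear with a = -4, b = -8.
σ²_W = a²·σ²_U = (-4)²·228.01 = 3648.16 (the additive constant -8 does not affect variance).
sd(U) = √228.01 = 15.1.
sd(W) = |a|·sd(U) = |-4|·15.1 = 60.4.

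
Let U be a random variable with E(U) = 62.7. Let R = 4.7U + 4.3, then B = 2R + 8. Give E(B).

E(B) = 605.98

E(R) = 4.7·62.7 + 4.3 = 298.99.
E(B) = 2·298.99 + 8 = 605.98.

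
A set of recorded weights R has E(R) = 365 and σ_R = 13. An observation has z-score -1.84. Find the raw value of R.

R = E(R) + z·σ_R = 365 + (-1.84)·13 = 341.08.

R = 341.08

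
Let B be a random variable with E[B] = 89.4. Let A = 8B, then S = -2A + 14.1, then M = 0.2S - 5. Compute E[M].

E[M] = -288.26

E[A] = 8·89.4 = 715.2.
E[S] = (-2)·715.2 + 14.1 = -1416.3.
E[M] = 0.2·(-1416.3) + (-5) = -288.26.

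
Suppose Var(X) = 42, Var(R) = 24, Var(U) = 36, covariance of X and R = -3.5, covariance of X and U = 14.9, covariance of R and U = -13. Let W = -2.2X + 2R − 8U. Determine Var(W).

Var(W) = 3574.56

Var(W) = a²·Var(X) + b²·Var(R) + c²·Var(U) + 2ab·covariance of X and R + 2ac·covariance of X and U + 2bc·covariance of R and U, with a = -2.2, b = 2, c = -8.
= 203.28 + 96 + 2304 + 30.8 + 524.48 + 416
= 3574.56.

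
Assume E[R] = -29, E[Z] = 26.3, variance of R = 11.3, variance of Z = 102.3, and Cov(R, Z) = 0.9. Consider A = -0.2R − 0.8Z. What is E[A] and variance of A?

E[A] = (-0.2)·E[R] + (-0.8)·E[Z] = (-0.2)·(-29) + (-0.8)·26.3 = -15.24.
variance of A = a²·variance of R + b²·variance of Z + 2ab·Cov(R, Z) with a = -0.2, b = -0.8.
= (-0.2)²·11.3 + (-0.8)²·102.3 + 2·(-0.2)·(-0.8)·0.9
= 0.452 + 65.472 + 0.288 = 66.212.

E[A] = -15.24, variance of A = 66.212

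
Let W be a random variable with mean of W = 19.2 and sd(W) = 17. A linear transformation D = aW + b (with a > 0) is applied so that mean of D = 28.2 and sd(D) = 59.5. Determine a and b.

a = 3.5, b = -39

sd(D) = a·sd(W) (a > 0), so a = 59.5/17 = 3.5.
mean of D = a·mean of W + b, so b = 28.2 − 3.5·19.2 = -39.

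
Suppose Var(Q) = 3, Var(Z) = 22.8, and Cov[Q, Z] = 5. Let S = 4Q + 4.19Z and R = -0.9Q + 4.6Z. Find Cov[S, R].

By bilinearity, Cov[S, R] = ac·Var(Q) + bd·Var(Z) + (ad+bc)·Cov[Q, Z], with a=4, b=4.19, c=-0.9, d=4.6.
ac·Var(Q) = 4·(-0.9)·3 = -10.8
bd·Var(Z) = 4.19·4.6·22.8 = 439.4472
(ad+bc)·Cov[Q, Z] = (14.629)·5 = 73.145
Cov[S, R] = -10.8 + 439.4472 + 73.145 = 501.7922.

Cov[S, R] = 501.7922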